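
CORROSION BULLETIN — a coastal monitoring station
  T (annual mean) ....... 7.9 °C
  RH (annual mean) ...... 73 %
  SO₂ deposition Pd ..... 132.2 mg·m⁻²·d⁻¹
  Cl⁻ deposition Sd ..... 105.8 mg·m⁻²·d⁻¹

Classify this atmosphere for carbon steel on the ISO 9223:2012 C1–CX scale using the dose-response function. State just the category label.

C5

carbon steel: T≤10 °C ⇒ hinge +0.150·(7.9−10) = -0.3150
  SO₂ term: 1.77·132.2^0.52·exp(0.02·73-0.3150) = 70.51
  Sd branch = 0.102·Sd^0.62·e^(0.033·RH+0.04·T) = 28 μm/a
  sum: 70.51 + 28 → r_corr = 98.52 μm/a
98.5 μm/a falls in (80, 200] for carbon steel → category C5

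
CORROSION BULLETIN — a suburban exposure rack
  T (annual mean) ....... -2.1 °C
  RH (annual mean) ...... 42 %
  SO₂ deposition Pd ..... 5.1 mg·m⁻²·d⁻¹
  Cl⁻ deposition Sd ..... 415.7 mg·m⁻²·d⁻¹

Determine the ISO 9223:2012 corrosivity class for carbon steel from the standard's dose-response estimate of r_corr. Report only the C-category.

carbon steel: T≤10 °C ⇒ hinge +0.150·(-2.1−10) = -1.8150
  SO₂ term: 1.77·5.1^0.52·exp(0.02·42-1.8150) = 1.558
  Cl⁻ term: 0.102·415.7^0.62·exp(0.033·42+0.04·-2.1) = 15.77
  r_corr = 1.558 + 15.77 = 17.32 μm/a
17.3 μm/a falls in (1.3, 25] for carbon steel → category C2

C2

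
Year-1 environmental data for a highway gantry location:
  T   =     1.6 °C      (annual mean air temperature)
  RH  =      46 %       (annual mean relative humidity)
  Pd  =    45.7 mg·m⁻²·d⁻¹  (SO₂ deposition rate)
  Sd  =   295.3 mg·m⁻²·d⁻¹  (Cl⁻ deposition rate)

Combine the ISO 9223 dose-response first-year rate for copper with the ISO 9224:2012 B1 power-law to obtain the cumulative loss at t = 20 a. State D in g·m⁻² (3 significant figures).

copper: temperature factor f = +0.126·(-8.4) = -1.0584
  SO₂ term: 0.0053·45.7^0.26·exp(0.059·46-1.0584) = 0.07497
  Cl⁻ term: 0.01025·295.3^0.27·exp(0.036·46+0.049·1.6) = 0.2697
  sum: 0.07497 + 0.2697 → r_corr = 0.3447 μm/a
Power-law: D(20) = r_corr · 20^0.667
  D(20) = 0.3447 × 20^0.667 = 0.3447 × 7.375 = 2.542 μm
  Mass loss = 2.542 μm × 8.96 g/cm³ = 22.78 g·m⁻²

D(20) = 22.8 g·m⁻²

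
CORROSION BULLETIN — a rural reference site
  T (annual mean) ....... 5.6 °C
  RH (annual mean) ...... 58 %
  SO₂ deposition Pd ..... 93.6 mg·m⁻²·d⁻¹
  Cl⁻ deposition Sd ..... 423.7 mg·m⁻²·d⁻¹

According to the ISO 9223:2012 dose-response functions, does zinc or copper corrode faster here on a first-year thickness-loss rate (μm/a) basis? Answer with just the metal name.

zinc

zinc: f(T) = +0.038·(T−10) [T≤10 °C] = -0.1672
  Pd branch = 0.0129·Pd^0.44·e^(0.046·RH+f) = 1.159 μm/a
  Cl⁻ term: 0.0175·423.7^0.57·exp(0.008·58+0.085·5.6) = 1.408
  r_corr = 1.159 + 1.408 = 2.567 μm/a
copper: T≤10 °C ⇒ hinge +0.126·(5.6−10) = -0.5544
  SO₂ term: 0.0053·93.6^0.26·exp(0.059·58-0.5544) = 0.3035
  Cl⁻ term: 0.01025·423.7^0.27·exp(0.036·58+0.049·5.6) = 0.5572
  sum: 0.3035 + 0.5572 → r_corr = 0.8607 μm/a
Ordering by μm/a: zinc (2.57) > copper (0.861)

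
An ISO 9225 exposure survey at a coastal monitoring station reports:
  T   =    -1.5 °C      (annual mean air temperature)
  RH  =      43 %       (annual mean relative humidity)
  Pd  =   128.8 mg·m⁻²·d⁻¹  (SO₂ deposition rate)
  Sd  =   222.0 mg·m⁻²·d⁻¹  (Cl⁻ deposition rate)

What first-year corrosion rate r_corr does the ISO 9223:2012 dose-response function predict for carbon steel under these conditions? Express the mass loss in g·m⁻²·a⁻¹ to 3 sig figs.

carbon steel: f(T) = +0.150·(T−10) [T≤10 °C] = -1.7250
  sulphur-dioxide contribution → 9.321 μm/a
  chloride contribution → 11.31 μm/a
  total first-year rate 20.63 μm/a
Convert to mass loss: 20.63 μm/a × 7.85 g/cm³ = 162 g·m⁻²·a⁻¹

r_corr = 162 g·m⁻²·a⁻¹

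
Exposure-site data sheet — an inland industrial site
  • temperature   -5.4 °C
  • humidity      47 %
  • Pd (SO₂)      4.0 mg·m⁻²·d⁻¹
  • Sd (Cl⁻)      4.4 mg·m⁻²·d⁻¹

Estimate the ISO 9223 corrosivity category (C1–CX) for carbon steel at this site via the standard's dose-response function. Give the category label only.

carbon steel: T≤10 °C ⇒ hinge +0.150·(-5.4−10) = -2.3100
  SO₂ term: 1.77·4.0^0.52·exp(0.02·47-2.3100) = 0.9248
  Cl⁻ term: 0.102·4.4^0.62·exp(0.033·47+0.04·-5.4) = 0.9712
  sum: 0.9248 + 0.9712 → r_corr = 1.896 μm/a
1.9 μm/a falls in (1.3, 25] for carbon steel → category C2

C2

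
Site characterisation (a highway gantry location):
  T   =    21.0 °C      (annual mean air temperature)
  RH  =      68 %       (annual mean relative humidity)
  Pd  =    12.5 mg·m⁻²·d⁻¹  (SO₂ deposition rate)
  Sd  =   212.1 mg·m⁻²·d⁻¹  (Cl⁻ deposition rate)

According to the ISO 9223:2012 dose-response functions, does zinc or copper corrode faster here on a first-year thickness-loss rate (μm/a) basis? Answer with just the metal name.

zinc

zinc: T>10 °C ⇒ hinge -0.071·(21.0−10) = -0.7810
  sulphur-dioxide contribution → 0.4098 μm/a
  chloride contribution → 3.807 μm/a
  total first-year rate 4.217 μm/a
copper: temperature factor f = -0.080·(11.0) = -0.8800
  sulphur-dioxide contribution → 0.2343 μm/a
  chloride contribution → 1.409 μm/a
  total first-year rate 1.643 μm/a
Ordering by μm/a: zinc (4.22) > copper (1.64)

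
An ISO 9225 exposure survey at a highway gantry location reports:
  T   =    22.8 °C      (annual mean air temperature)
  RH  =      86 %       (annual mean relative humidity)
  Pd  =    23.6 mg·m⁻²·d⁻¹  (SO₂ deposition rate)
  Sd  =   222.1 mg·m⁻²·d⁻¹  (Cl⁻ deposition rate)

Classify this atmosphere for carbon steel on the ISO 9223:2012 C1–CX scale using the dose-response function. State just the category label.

C5

carbon steel: T>10 °C ⇒ hinge -0.054·(22.8−10) = -0.6912
  SO₂ term: 1.77·23.6^0.52·exp(0.02·86-0.6912) = 25.63
  Cl⁻ term: 0.102·222.1^0.62·exp(0.033·86+0.04·22.8) = 123.6
  sum: 25.63 + 123.6 → r_corr = 149.2 μm/a
ISO 9223 Table 2 (carbon steel): 80 < 149 ≤ 200 μm/a ⇒ C5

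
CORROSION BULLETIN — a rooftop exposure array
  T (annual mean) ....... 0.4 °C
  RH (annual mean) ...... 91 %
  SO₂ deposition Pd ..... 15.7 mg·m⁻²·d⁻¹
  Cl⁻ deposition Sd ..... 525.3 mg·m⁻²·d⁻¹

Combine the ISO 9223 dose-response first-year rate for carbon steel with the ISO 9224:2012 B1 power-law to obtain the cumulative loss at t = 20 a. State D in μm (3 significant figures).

carbon steel: temperature factor f = +0.150·(-9.6) = -1.4400
  Pd branch = 1.77·Pd^0.52·e^(0.02·RH+f) = 10.84 μm/a
  Cl⁻ term: 0.102·525.3^0.62·exp(0.033·91+0.04·0.4) = 101.5
  sum: 10.84 + 101.5 → r_corr = 112.3 μm/a
Long-term exponent b (ISO 9224 Table 2, B1) = 0.523
  D(20) = 112.3 × 20^0.523 = 112.3 × 4.791 = 538.1 μm

D(20) = 538 μm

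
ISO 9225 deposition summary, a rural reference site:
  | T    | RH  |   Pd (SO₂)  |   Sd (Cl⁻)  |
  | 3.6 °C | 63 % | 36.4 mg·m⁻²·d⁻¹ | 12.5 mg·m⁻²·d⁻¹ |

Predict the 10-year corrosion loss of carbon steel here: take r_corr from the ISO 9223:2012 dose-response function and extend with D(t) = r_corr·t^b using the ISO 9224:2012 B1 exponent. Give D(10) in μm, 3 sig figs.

carbon steel: f(T) = +0.150·(T−10) [T≤10 °C] = -0.9600
  sulphur-dioxide contribution → 15.49 μm/a
  chloride contribution → 4.509 μm/a
  total first-year rate 20 μm/a
Power-law: D(10) = r_corr · 10^0.523
  D(10) = 20 × 10^0.523 = 20 × 3.334 = 66.68 μm

D(10) = 66.7 μm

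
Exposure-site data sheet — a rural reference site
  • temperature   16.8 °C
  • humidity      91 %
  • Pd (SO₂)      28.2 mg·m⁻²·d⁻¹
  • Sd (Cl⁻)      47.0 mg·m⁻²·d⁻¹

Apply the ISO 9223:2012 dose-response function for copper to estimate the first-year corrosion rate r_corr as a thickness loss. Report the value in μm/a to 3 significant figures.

r_corr = 3.32 μm/a

copper: f(T) = -0.080·(T−10) [T>10 °C] = -0.5440
  Pd branch = 0.0053·Pd^0.26·e^(0.059·RH+f) = 1.573 μm/a
  Sd branch = 0.01025·Sd^0.27·e^(0.036·RH+0.049·T) = 1.748 μm/a
  sum: 1.573 + 1.748 → r_corr = 3.321 μm/a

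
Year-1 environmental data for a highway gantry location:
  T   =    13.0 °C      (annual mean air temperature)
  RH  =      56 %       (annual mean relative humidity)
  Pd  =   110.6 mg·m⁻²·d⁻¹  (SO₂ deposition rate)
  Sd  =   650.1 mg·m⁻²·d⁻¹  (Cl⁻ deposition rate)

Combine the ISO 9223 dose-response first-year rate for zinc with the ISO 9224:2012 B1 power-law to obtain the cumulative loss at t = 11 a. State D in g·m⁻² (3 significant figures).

D(11) = 221 g·m⁻²

zinc: f(T) = -0.071·(T−10) [T>10 °C] = -0.2130
  SO₂ term: 0.0129·110.6^0.44·exp(0.046·56-0.2130) = 1.087
  Cl⁻ term: 0.0175·650.1^0.57·exp(0.008·56+0.085·13.0) = 3.318
  sum: 1.087 + 3.318 → r_corr = 4.405 μm/a
Power-law: D(11) = r_corr · 11^0.813
  D(11) = 4.405 × 11^0.813 = 4.405 × 7.025 = 30.94 μm
  Mass loss = 30.94 μm × 7.14 g/cm³ = 220.9 g·m⁻²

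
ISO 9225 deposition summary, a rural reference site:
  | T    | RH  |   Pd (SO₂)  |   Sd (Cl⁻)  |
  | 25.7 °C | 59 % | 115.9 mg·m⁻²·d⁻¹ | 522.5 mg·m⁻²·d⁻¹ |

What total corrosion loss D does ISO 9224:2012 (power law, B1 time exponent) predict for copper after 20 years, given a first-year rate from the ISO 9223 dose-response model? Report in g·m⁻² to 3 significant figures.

D(20) = 119 g·m⁻²

copper: temperature factor f = -0.080·(15.7) = -1.2560
  sulphur-dioxide contribution → 0.1687 μm/a
  chloride contribution → 1.637 μm/a
  ⇒ r_corr(copper) = 1.805 μm/a
Power-law: D(20) = r_corr · 20^0.667
  D(20) = 1.805 × 20^0.667 = 1.805 × 7.375 = 13.32 μm
  Mass loss = 13.32 μm × 8.96 g/cm³ = 119.3 g·m⁻²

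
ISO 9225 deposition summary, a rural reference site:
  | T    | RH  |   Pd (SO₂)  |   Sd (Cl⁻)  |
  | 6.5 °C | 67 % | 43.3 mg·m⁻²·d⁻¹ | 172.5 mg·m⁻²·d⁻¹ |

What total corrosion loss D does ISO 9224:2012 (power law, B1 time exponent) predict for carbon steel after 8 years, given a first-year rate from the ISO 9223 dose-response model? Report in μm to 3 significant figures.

carbon steel: f(T) = +0.150·(T−10) [T≤10 °C] = -0.5250
  SO₂ term: 1.77·43.3^0.52·exp(0.02·67-0.5250) = 28.37
  Cl⁻ term: 0.102·172.5^0.62·exp(0.033·67+0.04·6.5) = 29.41
  sum: 28.37 + 29.41 → r_corr = 57.79 μm/a
Long-term exponent b (ISO 9224 Table 2, B1) = 0.523
  D(8) = 57.79 × 8^0.523 = 57.79 × 2.967 = 171.5 μm

D(8) = 171 μm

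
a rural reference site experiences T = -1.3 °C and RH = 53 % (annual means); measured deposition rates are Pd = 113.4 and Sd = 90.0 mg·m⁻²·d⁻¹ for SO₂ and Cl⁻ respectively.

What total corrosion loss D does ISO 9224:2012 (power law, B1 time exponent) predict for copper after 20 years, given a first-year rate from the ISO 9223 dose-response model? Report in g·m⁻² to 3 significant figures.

copper: f(T) = +0.126·(T−10) [T≤10 °C] = -1.4238
  SO₂ term: 0.0053·113.4^0.26·exp(0.059·53-1.4238) = 0.09958
  Sd branch = 0.01025·Sd^0.27·e^(0.036·RH+0.049·T) = 0.2184 μm/a
  r_corr = 0.09958 + 0.2184 = 0.318 μm/a
Power-law: D(20) = r_corr · 20^0.667
  D(20) = 0.318 × 20^0.667 = 0.318 × 7.375 = 2.346 μm
  Mass loss = 2.346 μm × 8.96 g/cm³ = 21.02 g·m⁻²

D(20) = 21.0 g·m⁻²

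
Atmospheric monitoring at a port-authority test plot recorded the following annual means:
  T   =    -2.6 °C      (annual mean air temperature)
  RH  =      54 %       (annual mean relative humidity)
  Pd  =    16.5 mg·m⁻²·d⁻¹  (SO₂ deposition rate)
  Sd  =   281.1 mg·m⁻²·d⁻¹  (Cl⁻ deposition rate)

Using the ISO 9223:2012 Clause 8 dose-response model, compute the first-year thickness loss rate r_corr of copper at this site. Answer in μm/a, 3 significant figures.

copper: f(T) = +0.126·(T−10) [T≤10 °C] = -1.5876
  sulphur-dioxide contribution → 0.05432 μm/a
  chloride contribution → 0.289 μm/a
  ⇒ r_corr(copper) = 0.3433 μm/a

r_corr = 0.343 μm/a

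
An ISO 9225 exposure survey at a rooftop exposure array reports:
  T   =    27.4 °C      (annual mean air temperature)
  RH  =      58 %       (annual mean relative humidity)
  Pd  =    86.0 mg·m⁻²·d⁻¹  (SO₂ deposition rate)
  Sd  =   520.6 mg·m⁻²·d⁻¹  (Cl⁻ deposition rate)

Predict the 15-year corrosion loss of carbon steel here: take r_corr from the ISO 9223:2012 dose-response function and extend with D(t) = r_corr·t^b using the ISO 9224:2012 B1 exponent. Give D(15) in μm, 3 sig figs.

D(15) = 504 μm

carbon steel: f(T) = -0.054·(T−10) [T>10 °C] = -0.9396
  sulphur-dioxide contribution → 22.37 μm/a
  chloride contribution → 100 μm/a
  total first-year rate 122.4 μm/a
Power-law: D(15) = r_corr · 15^0.523
  D(15) = 122.4 × 15^0.523 = 122.4 × 4.122 = 504.4 μm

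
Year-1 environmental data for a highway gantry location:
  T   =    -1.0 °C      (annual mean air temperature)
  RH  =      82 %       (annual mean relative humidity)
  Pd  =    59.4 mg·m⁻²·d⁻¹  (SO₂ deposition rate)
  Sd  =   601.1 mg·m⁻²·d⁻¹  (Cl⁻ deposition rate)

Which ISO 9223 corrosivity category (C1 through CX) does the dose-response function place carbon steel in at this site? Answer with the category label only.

carbon steel: temperature factor f = +0.150·(-11.0) = -1.6500
  sulphur-dioxide contribution → 14.66 μm/a
  chloride contribution → 77.51 μm/a
  ⇒ r_corr(carbon steel) = 92.17 μm/a
ISO 9223 Table 2 (carbon steel): 80 < 92.2 ≤ 200 μm/a ⇒ C5

C5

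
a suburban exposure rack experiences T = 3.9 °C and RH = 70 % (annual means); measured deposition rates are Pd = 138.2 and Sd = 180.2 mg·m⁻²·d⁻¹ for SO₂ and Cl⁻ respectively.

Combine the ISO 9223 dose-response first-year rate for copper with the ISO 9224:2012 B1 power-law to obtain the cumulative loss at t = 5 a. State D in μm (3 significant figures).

copper: f(T) = +0.126·(T−10) [T≤10 °C] = -0.7686
  sulphur-dioxide contribution → 0.5504 μm/a
  chloride contribution → 0.6269 μm/a
  total first-year rate 1.177 μm/a
ISO 9224: D(t) = r_corr · t^b with b = 0.667 (copper, B1)
  D(5) = 1.177 × 5^0.667 = 1.177 × 2.926 = 3.444 μm

D(5) = 3.44 μm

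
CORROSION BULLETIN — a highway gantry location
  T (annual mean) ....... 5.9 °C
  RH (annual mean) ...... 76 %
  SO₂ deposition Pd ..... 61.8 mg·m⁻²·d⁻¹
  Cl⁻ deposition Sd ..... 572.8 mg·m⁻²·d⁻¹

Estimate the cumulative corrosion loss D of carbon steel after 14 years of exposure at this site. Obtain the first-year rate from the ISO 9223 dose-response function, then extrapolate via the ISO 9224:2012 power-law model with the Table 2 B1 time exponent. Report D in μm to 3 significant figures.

D(14) = 472 μm

carbon steel: temperature factor f = +0.150·(-4.1) = -0.6150
  SO₂ term: 1.77·61.8^0.52·exp(0.02·76-0.6150) = 37.35
  Sd branch = 0.102·Sd^0.62·e^(0.033·RH+0.04·T) = 81.33 μm/a
  sum: 37.35 + 81.33 → r_corr = 118.7 μm/a
ISO 9224: D(t) = r_corr · t^b with b = 0.523 (carbon steel, B1)
  D(14) = 118.7 × 14^0.523 = 118.7 × 3.976 = 471.9 μm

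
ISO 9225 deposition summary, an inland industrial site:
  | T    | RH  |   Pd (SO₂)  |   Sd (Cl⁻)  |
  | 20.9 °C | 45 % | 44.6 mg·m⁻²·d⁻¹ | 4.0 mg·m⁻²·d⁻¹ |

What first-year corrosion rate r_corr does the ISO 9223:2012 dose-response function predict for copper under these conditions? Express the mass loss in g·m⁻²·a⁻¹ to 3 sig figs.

r_corr = 2.64 g·m⁻²·a⁻¹

copper: temperature factor f = -0.080·(10.9) = -0.8720
  SO₂ term: 0.0053·44.6^0.26·exp(0.059·45-0.8720) = 0.08462
  Sd branch = 0.01025·Sd^0.27·e^(0.036·RH+0.049·T) = 0.2097 μm/a
  r_corr = 0.08462 + 0.2097 = 0.2943 μm/a
Convert to mass loss: 0.2943 μm/a × 8.96 g/cm³ = 2.637 g·m⁻²·a⁻¹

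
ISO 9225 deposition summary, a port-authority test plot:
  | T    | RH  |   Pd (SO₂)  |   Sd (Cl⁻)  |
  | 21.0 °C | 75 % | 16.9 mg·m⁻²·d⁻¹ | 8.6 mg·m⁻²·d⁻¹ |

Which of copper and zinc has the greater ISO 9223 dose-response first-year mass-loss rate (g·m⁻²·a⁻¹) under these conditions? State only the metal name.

copper

copper: f(T) = -0.080·(T−10) [T>10 °C] = -0.8800
  Pd branch = 0.0053·Pd^0.26·e^(0.059·RH+f) = 0.3829 μm/a
  Sd branch = 0.01025·Sd^0.27·e^(0.036·RH+0.049·T) = 0.763 μm/a
  sum: 0.3829 + 0.763 → r_corr = 1.146 μm/a
  mass loss = 1.146 μm/a × 8.96 g/cm³ = 10.27 g·m⁻²·a⁻¹
zinc: temperature factor f = -0.071·(11.0) = -0.7810
  Pd branch = 0.0129·Pd^0.44·e^(0.046·RH+f) = 0.6456 μm/a
  Cl⁻ term: 0.0175·8.6^0.57·exp(0.008·75+0.085·21.0) = 0.6479
  r_corr = 0.6456 + 0.6479 = 1.294 μm/a
  mass loss = 1.294 μm/a × 7.14 g/cm³ = 9.236 g·m⁻²·a⁻¹
Ordering by g·m⁻²·a⁻¹: copper (10.3) > zinc (9.24)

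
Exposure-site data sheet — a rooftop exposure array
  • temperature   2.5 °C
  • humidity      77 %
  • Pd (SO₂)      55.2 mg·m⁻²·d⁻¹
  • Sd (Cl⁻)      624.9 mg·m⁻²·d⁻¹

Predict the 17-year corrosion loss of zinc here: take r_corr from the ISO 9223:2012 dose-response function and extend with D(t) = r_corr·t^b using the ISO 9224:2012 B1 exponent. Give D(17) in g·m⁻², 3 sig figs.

D(17) = 252 g·m⁻²

zinc: T≤10 °C ⇒ hinge +0.038·(2.5−10) = -0.2850
  sulphur-dioxide contribution → 1.957 μm/a
  chloride contribution → 1.572 μm/a
  total first-year rate 3.529 μm/a
Long-term exponent b (ISO 9224 Table 2, B1) = 0.813
  D(17) = 3.529 × 17^0.813 = 3.529 × 10.01 = 35.32 μm
  Mass loss = 35.32 μm × 7.14 g/cm³ = 252.2 g·m⁻²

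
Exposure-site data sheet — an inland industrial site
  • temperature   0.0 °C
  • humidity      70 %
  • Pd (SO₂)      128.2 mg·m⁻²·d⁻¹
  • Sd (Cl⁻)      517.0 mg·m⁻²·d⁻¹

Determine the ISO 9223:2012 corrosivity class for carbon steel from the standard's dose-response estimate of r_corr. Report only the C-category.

carbon steel: f(T) = +0.150·(T−10) [T≤10 °C] = -1.5000
  Pd branch = 1.77·Pd^0.52·e^(0.02·RH+f) = 19.98 μm/a
  Cl⁻ term: 0.102·517.0^0.62·exp(0.033·70+0.04·0.0) = 49.45
  sum: 19.98 + 49.45 → r_corr = 69.43 μm/a
ISO 9223 Table 2 (carbon steel): 50 < 69.4 ≤ 80 μm/a ⇒ C4

C4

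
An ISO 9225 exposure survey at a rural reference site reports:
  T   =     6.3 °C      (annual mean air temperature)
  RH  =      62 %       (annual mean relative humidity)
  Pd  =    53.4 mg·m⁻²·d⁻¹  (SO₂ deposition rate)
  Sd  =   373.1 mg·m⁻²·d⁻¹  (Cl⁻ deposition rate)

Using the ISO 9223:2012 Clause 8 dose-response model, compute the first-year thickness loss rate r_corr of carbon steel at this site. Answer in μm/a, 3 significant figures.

carbon steel: f(T) = +0.150·(T−10) [T≤10 °C] = -0.5550
  sulphur-dioxide contribution → 27.78 μm/a
  chloride contribution → 39.92 μm/a
  total first-year rate 67.7 μm/a

r_corr = 67.7 μm/a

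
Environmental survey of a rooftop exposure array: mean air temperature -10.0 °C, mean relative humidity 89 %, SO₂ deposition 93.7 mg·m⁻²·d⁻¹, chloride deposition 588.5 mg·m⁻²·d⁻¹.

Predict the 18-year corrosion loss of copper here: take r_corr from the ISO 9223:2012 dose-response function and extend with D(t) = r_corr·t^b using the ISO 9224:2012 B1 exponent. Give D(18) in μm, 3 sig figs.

D(18) = 7.77 μm

copper: T≤10 °C ⇒ hinge +0.126·(-10.0−10) = -2.5200
  SO₂ term: 0.0053·93.7^0.26·exp(0.059·89-2.5200) = 0.2648
  Sd branch = 0.01025·Sd^0.27·e^(0.036·RH+0.049·T) = 0.8654 μm/a
  sum: 0.2648 + 0.8654 → r_corr = 1.13 μm/a
Long-term exponent b (ISO 9224 Table 2, B1) = 0.667
  D(18) = 1.13 × 18^0.667 = 1.13 × 6.875 = 7.77 μm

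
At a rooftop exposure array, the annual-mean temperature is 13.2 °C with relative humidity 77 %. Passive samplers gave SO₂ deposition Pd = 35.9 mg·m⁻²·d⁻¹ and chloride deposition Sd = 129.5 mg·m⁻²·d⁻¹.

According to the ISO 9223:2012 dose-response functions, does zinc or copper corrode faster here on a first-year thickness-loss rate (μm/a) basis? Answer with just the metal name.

zinc

zinc: f(T) = -0.071·(T−10) [T>10 °C] = -0.2272
  SO₂ term: 0.0129·35.9^0.44·exp(0.046·77-0.2272) = 1.716
  Cl⁻ term: 0.0175·129.5^0.57·exp(0.008·77+0.085·13.2) = 1.592
  r_corr = 1.716 + 1.592 = 3.307 μm/a
copper: T>10 °C ⇒ hinge -0.080·(13.2−10) = -0.2560
  Pd branch = 0.0053·Pd^0.26·e^(0.059·RH+f) = 0.9782 μm/a
  Cl⁻ term: 0.01025·129.5^0.27·exp(0.036·77+0.049·13.2) = 1.164
  r_corr = 0.9782 + 1.164 = 2.142 μm/a
Ordering by μm/a: zinc (3.31) > copper (2.14)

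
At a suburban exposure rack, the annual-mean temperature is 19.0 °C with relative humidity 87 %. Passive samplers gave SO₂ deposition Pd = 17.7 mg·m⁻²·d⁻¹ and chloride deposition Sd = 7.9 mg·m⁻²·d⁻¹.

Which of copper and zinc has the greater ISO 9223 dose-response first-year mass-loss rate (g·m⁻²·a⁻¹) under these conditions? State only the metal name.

copper: temperature factor f = -0.080·(9.0) = -0.7200
  sulphur-dioxide contribution → 0.9232 μm/a
  chloride contribution → 1.041 μm/a
  total first-year rate 1.965 μm/a
  mass loss = 1.965 μm/a × 8.96 g/cm³ = 17.6 g·m⁻²·a⁻¹
zinc: temperature factor f = -0.071·(9.0) = -0.6390
  sulphur-dioxide contribution → 1.319 μm/a
  chloride contribution → 0.5732 μm/a
  ⇒ r_corr(zinc) = 1.892 μm/a
  mass loss = 1.892 μm/a × 7.14 g/cm³ = 13.51 g·m⁻²·a⁻¹
Ordering by g·m⁻²·a⁻¹: copper (17.6) > zinc (13.5)

copper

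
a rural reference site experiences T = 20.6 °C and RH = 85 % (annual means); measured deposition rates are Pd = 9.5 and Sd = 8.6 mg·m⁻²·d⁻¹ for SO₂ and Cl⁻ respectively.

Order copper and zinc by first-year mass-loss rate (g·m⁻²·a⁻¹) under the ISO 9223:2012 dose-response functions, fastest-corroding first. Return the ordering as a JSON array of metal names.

["copper", "zinc"]

copper: T>10 °C ⇒ hinge -0.080·(20.6−10) = -0.8480
  sulphur-dioxide contribution → 0.614 μm/a
  chloride contribution → 1.072 μm/a
  ⇒ r_corr(copper) = 1.686 μm/a
  mass loss = 1.686 μm/a × 8.96 g/cm³ = 15.11 g·m⁻²·a⁻¹
zinc: temperature factor f = -0.071·(10.6) = -0.7526
  sulphur-dioxide contribution → 0.8166 μm/a
  chloride contribution → 0.6784 μm/a
  total first-year rate 1.495 μm/a
  mass loss = 1.495 μm/a × 7.14 g/cm³ = 10.67 g·m⁻²·a⁻¹
Ordering by g·m⁻²·a⁻¹: copper (15.1) > zinc (10.7)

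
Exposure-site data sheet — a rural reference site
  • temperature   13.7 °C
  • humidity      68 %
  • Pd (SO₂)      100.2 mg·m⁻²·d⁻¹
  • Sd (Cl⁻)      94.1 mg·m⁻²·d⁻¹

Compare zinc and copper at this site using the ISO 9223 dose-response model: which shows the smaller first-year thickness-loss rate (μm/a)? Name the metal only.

zinc: T>10 °C ⇒ hinge -0.071·(13.7−10) = -0.2627
  sulphur-dioxide contribution → 1.719 μm/a
  chloride contribution → 1.288 μm/a
  ⇒ r_corr(zinc) = 3.007 μm/a
copper: T>10 °C ⇒ hinge -0.080·(13.7−10) = -0.2960
  sulphur-dioxide contribution → 0.7217 μm/a
  chloride contribution → 0.7912 μm/a
  total first-year rate 1.513 μm/a
Ordering by μm/a: zinc (3.01) > copper (1.51)

copper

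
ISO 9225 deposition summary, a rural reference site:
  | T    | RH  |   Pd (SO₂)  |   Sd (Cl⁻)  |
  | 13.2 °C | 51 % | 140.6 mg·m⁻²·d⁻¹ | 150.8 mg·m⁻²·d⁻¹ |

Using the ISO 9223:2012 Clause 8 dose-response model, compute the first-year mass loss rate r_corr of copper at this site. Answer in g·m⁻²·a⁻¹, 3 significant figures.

r_corr = 6.96 g·m⁻²·a⁻¹

copper: f(T) = -0.080·(T−10) [T>10 °C] = -0.2560
  Pd branch = 0.0053·Pd^0.26·e^(0.059·RH+f) = 0.3009 μm/a
  Cl⁻ term: 0.01025·150.8^0.27·exp(0.036·51+0.049·13.2) = 0.4755
  sum: 0.3009 + 0.4755 → r_corr = 0.7764 μm/a
Convert to mass loss: 0.7764 μm/a × 8.96 g/cm³ = 6.956 g·m⁻²·a⁻¹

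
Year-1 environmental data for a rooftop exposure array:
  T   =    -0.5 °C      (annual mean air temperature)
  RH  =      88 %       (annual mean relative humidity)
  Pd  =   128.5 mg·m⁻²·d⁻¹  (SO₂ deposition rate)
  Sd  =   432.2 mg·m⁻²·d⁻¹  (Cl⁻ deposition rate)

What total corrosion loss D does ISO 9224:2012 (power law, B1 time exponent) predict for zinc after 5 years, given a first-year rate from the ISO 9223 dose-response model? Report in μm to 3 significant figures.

D(5) = 19.5 μm

zinc: temperature factor f = +0.038·(-10.5) = -0.3990
  sulphur-dioxide contribution → 4.2 μm/a
  chloride contribution → 1.078 μm/a
  ⇒ r_corr(zinc) = 5.278 μm/a
Power-law: D(5) = r_corr · 5^0.813
  D(5) = 5.278 × 5^0.813 = 5.278 × 3.701 = 19.53 μm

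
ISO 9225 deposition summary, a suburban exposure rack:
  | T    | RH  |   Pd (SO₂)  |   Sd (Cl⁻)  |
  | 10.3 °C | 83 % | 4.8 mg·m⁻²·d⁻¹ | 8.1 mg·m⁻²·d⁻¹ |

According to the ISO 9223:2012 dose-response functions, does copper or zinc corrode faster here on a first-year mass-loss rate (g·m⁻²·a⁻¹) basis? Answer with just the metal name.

copper

copper: temperature factor f = -0.080·(0.3) = -0.0240
  SO₂ term: 0.0053·4.8^0.26·exp(0.059·83-0.0240) = 1.042
  Cl⁻ term: 0.01025·8.1^0.27·exp(0.036·83+0.049·10.3) = 0.5928
  r_corr = 1.042 + 0.5928 = 1.634 μm/a
  mass loss = 1.634 μm/a × 8.96 g/cm³ = 14.64 g·m⁻²·a⁻¹
zinc: temperature factor f = -0.071·(0.3) = -0.0213
  SO₂ term: 0.0129·4.8^0.44·exp(0.046·83-0.0213) = 1.146
  Cl⁻ term: 0.0175·8.1^0.57·exp(0.008·83+0.085·10.3) = 0.2688
  sum: 1.146 + 0.2688 → r_corr = 1.415 μm/a
  mass loss = 1.415 μm/a × 7.14 g/cm³ = 10.1 g·m⁻²·a⁻¹
Ordering by g·m⁻²·a⁻¹: copper (14.6) > zinc (10.1)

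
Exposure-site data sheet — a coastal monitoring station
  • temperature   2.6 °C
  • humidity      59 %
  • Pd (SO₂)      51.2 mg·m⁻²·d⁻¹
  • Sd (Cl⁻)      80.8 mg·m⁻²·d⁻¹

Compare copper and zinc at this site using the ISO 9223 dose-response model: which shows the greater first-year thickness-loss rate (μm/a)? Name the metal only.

zinc

copper: temperature factor f = +0.126·(-7.4) = -0.9324
  Pd branch = 0.0053·Pd^0.26·e^(0.059·RH+f) = 0.1886 μm/a
  Sd branch = 0.01025·Sd^0.27·e^(0.036·RH+0.049·T) = 0.3188 μm/a
  r_corr = 0.1886 + 0.3188 = 0.5074 μm/a
zinc: temperature factor f = +0.038·(-7.4) = -0.2812
  Pd branch = 0.0129·Pd^0.44·e^(0.046·RH+f) = 0.8303 μm/a
  Cl⁻ term: 0.0175·80.8^0.57·exp(0.008·59+0.085·2.6) = 0.4278
  sum: 0.8303 + 0.4278 → r_corr = 1.258 μm/a
Ordering by μm/a: zinc (1.26) > copper (0.507)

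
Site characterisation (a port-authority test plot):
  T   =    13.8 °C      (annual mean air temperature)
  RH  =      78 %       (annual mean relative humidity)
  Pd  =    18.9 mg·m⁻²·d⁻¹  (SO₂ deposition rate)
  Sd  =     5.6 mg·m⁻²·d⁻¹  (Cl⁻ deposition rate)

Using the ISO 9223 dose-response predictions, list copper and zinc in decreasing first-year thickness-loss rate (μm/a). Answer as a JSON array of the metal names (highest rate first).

copper: T>10 °C ⇒ hinge -0.080·(13.8−10) = -0.3040
  Pd branch = 0.0053·Pd^0.26·e^(0.059·RH+f) = 0.8371 μm/a
  Cl⁻ term: 0.01025·5.6^0.27·exp(0.036·78+0.049·13.8) = 0.532
  r_corr = 0.8371 + 0.532 = 1.369 μm/a
zinc: T>10 °C ⇒ hinge -0.071·(13.8−10) = -0.2698
  Pd branch = 0.0129·Pd^0.44·e^(0.046·RH+f) = 1.298 μm/a
  Cl⁻ term: 0.0175·5.6^0.57·exp(0.008·78+0.085·13.8) = 0.2818
  r_corr = 1.298 + 0.2818 = 1.58 μm/a
Ordering by μm/a: zinc (1.58) > copper (1.37)

["zinc", "copper"]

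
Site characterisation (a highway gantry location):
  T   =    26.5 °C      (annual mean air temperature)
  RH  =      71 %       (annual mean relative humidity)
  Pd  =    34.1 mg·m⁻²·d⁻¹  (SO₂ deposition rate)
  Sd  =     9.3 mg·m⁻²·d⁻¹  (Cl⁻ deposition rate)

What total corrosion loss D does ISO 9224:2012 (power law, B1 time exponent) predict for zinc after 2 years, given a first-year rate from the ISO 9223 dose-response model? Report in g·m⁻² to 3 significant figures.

D(2) = 19.3 g·m⁻²

zinc: T>10 °C ⇒ hinge -0.071·(26.5−10) = -1.1715
  sulphur-dioxide contribution → 0.495 μm/a
  chloride contribution → 1.047 μm/a
  ⇒ r_corr(zinc) = 1.542 μm/a
ISO 9224: D(t) = r_corr · t^b with b = 0.813 (zinc, B1)
  D(2) = 1.542 × 2^0.813 = 1.542 × 1.757 = 2.709 μm
  Mass loss = 2.709 μm × 7.14 g/cm³ = 19.34 g·m⁻²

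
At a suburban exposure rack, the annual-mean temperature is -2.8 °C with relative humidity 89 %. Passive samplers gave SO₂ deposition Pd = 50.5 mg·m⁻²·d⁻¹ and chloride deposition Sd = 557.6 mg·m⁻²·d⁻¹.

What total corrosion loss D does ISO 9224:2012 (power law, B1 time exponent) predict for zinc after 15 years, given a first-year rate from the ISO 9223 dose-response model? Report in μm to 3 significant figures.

zinc: f(T) = +0.038·(T−10) [T≤10 °C] = -0.4864
  Pd branch = 0.0129·Pd^0.44·e^(0.046·RH+f) = 2.672 μm/a
  Cl⁻ term: 0.0175·557.6^0.57·exp(0.008·89+0.085·-2.8) = 1.033
  sum: 2.672 + 1.033 → r_corr = 3.705 μm/a
ISO 9224: D(t) = r_corr · t^b with b = 0.813 (zinc, B1)
  D(15) = 3.705 × 15^0.813 = 3.705 × 9.04 = 33.49 μm

D(15) = 33.5 μm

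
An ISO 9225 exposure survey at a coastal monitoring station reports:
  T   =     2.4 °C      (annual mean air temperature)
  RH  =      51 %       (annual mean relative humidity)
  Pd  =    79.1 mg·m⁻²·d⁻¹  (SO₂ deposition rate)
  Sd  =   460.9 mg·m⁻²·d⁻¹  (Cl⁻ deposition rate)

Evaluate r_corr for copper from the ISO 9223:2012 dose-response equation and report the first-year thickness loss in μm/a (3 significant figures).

copper: f(T) = +0.126·(T−10) [T≤10 °C] = -0.9576
  sulphur-dioxide contribution → 0.1284 μm/a
  chloride contribution → 0.3787 μm/a
  total first-year rate 0.5072 μm/a

r_corr = 0.507 μm/a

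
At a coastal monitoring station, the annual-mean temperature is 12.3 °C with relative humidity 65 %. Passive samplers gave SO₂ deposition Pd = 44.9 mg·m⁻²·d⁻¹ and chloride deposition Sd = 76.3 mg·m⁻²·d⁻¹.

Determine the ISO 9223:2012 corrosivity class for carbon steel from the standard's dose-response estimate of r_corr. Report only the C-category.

carbon steel: f(T) = -0.054·(T−10) [T>10 °C] = -0.1242
  sulphur-dioxide contribution → 41.47 μm/a
  chloride contribution → 20.94 μm/a
  total first-year rate 62.42 μm/a
ISO 9223 Table 2 (carbon steel): 50 < 62.4 ≤ 80 μm/a ⇒ C4

C4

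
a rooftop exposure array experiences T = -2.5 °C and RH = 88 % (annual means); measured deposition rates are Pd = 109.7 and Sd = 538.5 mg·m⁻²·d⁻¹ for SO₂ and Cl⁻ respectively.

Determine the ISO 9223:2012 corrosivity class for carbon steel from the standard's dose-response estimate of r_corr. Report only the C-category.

C5

carbon steel: temperature factor f = +0.150·(-12.5) = -1.8750
  sulphur-dioxide contribution → 18.15 μm/a
  chloride contribution → 83.12 μm/a
  ⇒ r_corr(carbon steel) = 101.3 μm/a
ISO 9223 Table 2 (carbon steel): 80 < 101 ≤ 200 μm/a ⇒ C5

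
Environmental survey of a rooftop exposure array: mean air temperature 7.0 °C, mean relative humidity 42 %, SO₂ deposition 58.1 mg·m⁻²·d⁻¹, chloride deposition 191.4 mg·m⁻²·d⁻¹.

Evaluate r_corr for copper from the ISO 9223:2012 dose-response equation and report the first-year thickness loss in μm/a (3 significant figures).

r_corr = 0.395 μm/a

copper: temperature factor f = +0.126·(-3.0) = -0.3780
  SO₂ term: 0.0053·58.1^0.26·exp(0.059·42-0.3780) = 0.1244
  Sd branch = 0.01025·Sd^0.27·e^(0.036·RH+0.049·T) = 0.2707 μm/a
  sum: 0.1244 + 0.2707 → r_corr = 0.3951 μm/a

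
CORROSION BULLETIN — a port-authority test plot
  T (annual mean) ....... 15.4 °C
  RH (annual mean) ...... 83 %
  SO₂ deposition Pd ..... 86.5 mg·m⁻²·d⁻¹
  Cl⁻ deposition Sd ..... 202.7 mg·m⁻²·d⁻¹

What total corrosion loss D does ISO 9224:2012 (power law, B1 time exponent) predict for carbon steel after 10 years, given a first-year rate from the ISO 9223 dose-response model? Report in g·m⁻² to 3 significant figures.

D(10) = 3.91e+03 g·m⁻²

carbon steel: f(T) = -0.054·(T−10) [T>10 °C] = -0.2916
  Pd branch = 1.77·Pd^0.52·e^(0.02·RH+f) = 70.71 μm/a
  Cl⁻ term: 0.102·202.7^0.62·exp(0.033·83+0.04·15.4) = 78.69
  sum: 70.71 + 78.69 → r_corr = 149.4 μm/a
Power-law: D(10) = r_corr · 10^0.523
  D(10) = 149.4 × 10^0.523 = 149.4 × 3.334 = 498.1 μm
  Mass loss = 498.1 μm × 7.85 g/cm³ = 3910 g·m⁻²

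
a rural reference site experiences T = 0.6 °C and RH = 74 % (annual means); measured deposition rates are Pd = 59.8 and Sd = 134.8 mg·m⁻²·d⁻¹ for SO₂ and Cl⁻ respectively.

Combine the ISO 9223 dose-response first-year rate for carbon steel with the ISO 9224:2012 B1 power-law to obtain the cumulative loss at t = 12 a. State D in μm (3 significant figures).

carbon steel: T≤10 °C ⇒ hinge +0.150·(0.6−10) = -1.4100
  SO₂ term: 1.77·59.8^0.52·exp(0.02·74-1.4100) = 15.93
  Sd branch = 0.102·Sd^0.62·e^(0.033·RH+0.04·T) = 25.12 μm/a
  sum: 15.93 + 25.12 → r_corr = 41.05 μm/a
Power-law: D(12) = r_corr · 12^0.523
  D(12) = 41.05 × 12^0.523 = 41.05 × 3.668 = 150.6 μm

D(12) = 151 μm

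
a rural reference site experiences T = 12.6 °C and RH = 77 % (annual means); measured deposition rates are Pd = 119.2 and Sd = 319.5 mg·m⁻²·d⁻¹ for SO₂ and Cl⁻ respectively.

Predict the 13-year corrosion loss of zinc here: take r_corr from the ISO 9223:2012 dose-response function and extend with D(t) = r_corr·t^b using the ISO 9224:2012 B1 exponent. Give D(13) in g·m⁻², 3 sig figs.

D(13) = 320 g·m⁻²

zinc: temperature factor f = -0.071·(2.6) = -0.1846
  Pd branch = 0.0129·Pd^0.44·e^(0.046·RH+f) = 3.036 μm/a
  Sd branch = 0.0175·Sd^0.57·e^(0.008·RH+0.085·T) = 2.531 μm/a
  sum: 3.036 + 2.531 → r_corr = 5.566 μm/a
ISO 9224: D(t) = r_corr · t^b with b = 0.813 (zinc, B1)
  D(13) = 5.566 × 13^0.813 = 5.566 × 8.047 = 44.79 μm
  Mass loss = 44.79 μm × 7.14 g/cm³ = 319.8 g·m⁻²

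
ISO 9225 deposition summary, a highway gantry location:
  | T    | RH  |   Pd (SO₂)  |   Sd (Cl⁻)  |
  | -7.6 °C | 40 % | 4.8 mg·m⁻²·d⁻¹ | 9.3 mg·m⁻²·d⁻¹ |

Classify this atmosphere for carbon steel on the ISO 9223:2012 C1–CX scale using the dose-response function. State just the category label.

carbon steel: f(T) = +0.150·(T−10) [T≤10 °C] = -2.6400
  sulphur-dioxide contribution → 0.6355 μm/a
  chloride contribution → 1.123 μm/a
  ⇒ r_corr(carbon steel) = 1.758 μm/a
Category bounds: 1.3…25 μm/a bracket r_corr ⇒ C2

C2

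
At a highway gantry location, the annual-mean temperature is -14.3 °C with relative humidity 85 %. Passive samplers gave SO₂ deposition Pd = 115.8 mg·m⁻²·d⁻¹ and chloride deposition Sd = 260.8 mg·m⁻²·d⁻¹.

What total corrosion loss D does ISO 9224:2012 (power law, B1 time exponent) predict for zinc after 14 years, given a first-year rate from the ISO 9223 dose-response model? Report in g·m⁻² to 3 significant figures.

D(14) = 141 g·m⁻²

zinc: f(T) = +0.038·(T−10) [T≤10 °C] = -0.9234
  Pd branch = 0.0129·Pd^0.44·e^(0.046·RH+f) = 2.069 μm/a
  Cl⁻ term: 0.0175·260.8^0.57·exp(0.008·85+0.085·-14.3) = 0.2442
  sum: 2.069 + 0.2442 → r_corr = 2.313 μm/a
Power-law: D(14) = r_corr · 14^0.813
  D(14) = 2.313 × 14^0.813 = 2.313 × 8.547 = 19.77 μm
  Mass loss = 19.77 μm × 7.14 g/cm³ = 141.1 g·m⁻²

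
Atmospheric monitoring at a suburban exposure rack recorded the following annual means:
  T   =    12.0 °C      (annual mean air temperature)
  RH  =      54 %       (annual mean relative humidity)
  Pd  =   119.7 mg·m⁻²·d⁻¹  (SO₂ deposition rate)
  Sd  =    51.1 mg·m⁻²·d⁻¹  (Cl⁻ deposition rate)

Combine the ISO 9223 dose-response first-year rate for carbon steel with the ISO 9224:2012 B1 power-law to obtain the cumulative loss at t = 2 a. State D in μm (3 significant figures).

D(2) = 97.1 μm

carbon steel: temperature factor f = -0.054·(2.0) = -0.1080
  sulphur-dioxide contribution → 56.33 μm/a
  chloride contribution → 11.23 μm/a
  ⇒ r_corr(carbon steel) = 67.55 μm/a
Long-term exponent b (ISO 9224 Table 2, B1) = 0.523
  D(2) = 67.55 × 2^0.523 = 67.55 × 1.437 = 97.07 μm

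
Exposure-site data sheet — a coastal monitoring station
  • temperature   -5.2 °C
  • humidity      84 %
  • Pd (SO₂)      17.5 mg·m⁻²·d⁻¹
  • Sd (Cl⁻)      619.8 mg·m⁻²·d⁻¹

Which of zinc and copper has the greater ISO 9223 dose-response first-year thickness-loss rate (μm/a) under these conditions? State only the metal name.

zinc: temperature factor f = +0.038·(-15.2) = -0.5776
  Pd branch = 0.0129·Pd^0.44·e^(0.046·RH+f) = 1.216 μm/a
  Cl⁻ term: 0.0175·619.8^0.57·exp(0.008·84+0.085·-5.2) = 0.86
  r_corr = 1.216 + 0.86 = 2.076 μm/a
copper: temperature factor f = +0.126·(-15.2) = -1.9152
  SO₂ term: 0.0053·17.5^0.26·exp(0.059·84-1.9152) = 0.2334
  Sd branch = 0.01025·Sd^0.27·e^(0.036·RH+0.049·T) = 0.9274 μm/a
  sum: 0.2334 + 0.9274 → r_corr = 1.161 μm/a
Ordering by μm/a: zinc (2.08) > copper (1.16)

zinc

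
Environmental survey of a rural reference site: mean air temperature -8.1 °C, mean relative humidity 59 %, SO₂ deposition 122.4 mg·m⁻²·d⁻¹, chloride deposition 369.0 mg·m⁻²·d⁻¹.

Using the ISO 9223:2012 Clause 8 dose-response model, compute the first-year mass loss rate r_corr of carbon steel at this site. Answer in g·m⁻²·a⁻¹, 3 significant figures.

r_corr = 195 g·m⁻²·a⁻¹

carbon steel: temperature factor f = +0.150·(-18.1) = -2.7150
  Pd branch = 1.77·Pd^0.52·e^(0.02·RH+f) = 4.645 μm/a
  Cl⁻ term: 0.102·369.0^0.62·exp(0.033·59+0.04·-8.1) = 20.18
  sum: 4.645 + 20.18 → r_corr = 24.83 μm/a
Convert to mass loss: 24.83 μm/a × 7.85 g/cm³ = 194.9 g·m⁻²·a⁻¹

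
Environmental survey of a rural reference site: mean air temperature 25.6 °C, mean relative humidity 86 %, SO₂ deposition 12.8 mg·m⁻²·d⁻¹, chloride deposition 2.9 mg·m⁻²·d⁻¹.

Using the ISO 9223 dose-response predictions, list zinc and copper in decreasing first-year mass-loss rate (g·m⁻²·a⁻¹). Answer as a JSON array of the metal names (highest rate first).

zinc: temperature factor f = -0.071·(15.6) = -1.1076
  Pd branch = 0.0129·Pd^0.44·e^(0.046·RH+f) = 0.6836 μm/a
  Cl⁻ term: 0.0175·2.9^0.57·exp(0.008·86+0.085·25.6) = 0.5629
  r_corr = 0.6836 + 0.5629 = 1.246 μm/a
  mass loss = 1.246 μm/a × 7.14 g/cm³ = 8.9 g·m⁻²·a⁻¹
copper: temperature factor f = -0.080·(15.6) = -1.2480
  Pd branch = 0.0053·Pd^0.26·e^(0.059·RH+f) = 0.4718 μm/a
  Sd branch = 0.01025·Sd^0.27·e^(0.036·RH+0.049·T) = 1.059 μm/a
  sum: 0.4718 + 1.059 → r_corr = 1.531 μm/a
  mass loss = 1.531 μm/a × 8.96 g/cm³ = 13.72 g·m⁻²·a⁻¹
Ordering by g·m⁻²·a⁻¹: copper (13.7) > zinc (8.9)

["copper", "zinc"]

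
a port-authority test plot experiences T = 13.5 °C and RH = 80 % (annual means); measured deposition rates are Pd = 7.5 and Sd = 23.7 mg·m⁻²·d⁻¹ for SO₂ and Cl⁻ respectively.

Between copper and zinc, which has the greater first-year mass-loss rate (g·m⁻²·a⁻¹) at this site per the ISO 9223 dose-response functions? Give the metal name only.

copper: f(T) = -0.080·(T−10) [T>10 °C] = -0.2800
  SO₂ term: 0.0053·7.5^0.26·exp(0.059·80-0.2800) = 0.7587
  Sd branch = 0.01025·Sd^0.27·e^(0.036·RH+0.049·T) = 0.8317 μm/a
  r_corr = 0.7587 + 0.8317 = 1.59 μm/a
  mass loss = 1.59 μm/a × 8.96 g/cm³ = 14.25 g·m⁻²·a⁻¹
zinc: T>10 °C ⇒ hinge -0.071·(13.5−10) = -0.2485
  Pd branch = 0.0129·Pd^0.44·e^(0.046·RH+f) = 0.9681 μm/a
  Cl⁻ term: 0.0175·23.7^0.57·exp(0.008·80+0.085·13.5) = 0.6353
  r_corr = 0.9681 + 0.6353 = 1.603 μm/a
  mass loss = 1.603 μm/a × 7.14 g/cm³ = 11.45 g·m⁻²·a⁻¹
Ordering by g·m⁻²·a⁻¹: copper (14.2) > zinc (11.4)

copper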